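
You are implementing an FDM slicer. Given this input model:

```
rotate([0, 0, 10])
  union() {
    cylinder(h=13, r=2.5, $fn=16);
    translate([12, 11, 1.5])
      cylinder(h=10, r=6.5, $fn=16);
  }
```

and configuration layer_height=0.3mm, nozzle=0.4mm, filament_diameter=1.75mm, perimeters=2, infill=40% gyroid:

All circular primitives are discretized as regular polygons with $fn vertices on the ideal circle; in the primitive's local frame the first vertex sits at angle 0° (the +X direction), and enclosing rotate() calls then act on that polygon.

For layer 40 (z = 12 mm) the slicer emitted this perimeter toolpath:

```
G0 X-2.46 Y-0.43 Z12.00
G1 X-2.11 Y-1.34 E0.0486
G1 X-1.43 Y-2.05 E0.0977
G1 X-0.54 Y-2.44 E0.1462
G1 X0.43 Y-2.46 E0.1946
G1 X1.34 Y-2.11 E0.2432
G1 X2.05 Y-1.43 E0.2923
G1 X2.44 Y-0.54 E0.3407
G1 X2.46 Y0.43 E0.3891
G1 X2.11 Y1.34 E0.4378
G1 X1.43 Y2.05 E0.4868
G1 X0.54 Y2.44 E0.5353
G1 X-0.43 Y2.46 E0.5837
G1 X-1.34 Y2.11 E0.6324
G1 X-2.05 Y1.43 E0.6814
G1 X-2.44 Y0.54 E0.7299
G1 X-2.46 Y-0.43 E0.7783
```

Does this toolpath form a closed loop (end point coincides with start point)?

yes

Start point (G0): (-2.46, -0.43). End point (last G1): the path returns to the start — closed.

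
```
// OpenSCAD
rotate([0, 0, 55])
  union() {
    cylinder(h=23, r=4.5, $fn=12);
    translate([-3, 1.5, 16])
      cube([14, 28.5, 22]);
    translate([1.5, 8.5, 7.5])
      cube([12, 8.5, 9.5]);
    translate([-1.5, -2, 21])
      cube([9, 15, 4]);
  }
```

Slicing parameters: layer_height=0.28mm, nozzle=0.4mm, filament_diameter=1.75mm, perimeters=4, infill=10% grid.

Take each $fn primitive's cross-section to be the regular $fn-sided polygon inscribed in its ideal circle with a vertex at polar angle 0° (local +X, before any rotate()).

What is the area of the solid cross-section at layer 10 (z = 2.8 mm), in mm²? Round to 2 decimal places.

At z = 2.8 mm: the r=4.5 cylinder contributes a regular 12-gon of circumradius 4.5 (area = (12/2)·4.500²·sin(360°/12) = 60.75 mm²); the cube at (-3, 1.5) is absent (z outside [16, 38]); the cube at (1.5, 8.5) does not reach this height (z outside [7.5, 17]); the cube at (-1.5, -2) does not reach this height (z outside [21, 25]); Combining (union): only the r=4.5 cylinder is present, so the union is just that shape — area = 60.75 mm²; (rotated 55° about Z; rotation is an isometry so areas/perimeters/island counts are preserved). Overall, the cross-section is a single solid region. Net area = 60.75 mm².

60.75 mm²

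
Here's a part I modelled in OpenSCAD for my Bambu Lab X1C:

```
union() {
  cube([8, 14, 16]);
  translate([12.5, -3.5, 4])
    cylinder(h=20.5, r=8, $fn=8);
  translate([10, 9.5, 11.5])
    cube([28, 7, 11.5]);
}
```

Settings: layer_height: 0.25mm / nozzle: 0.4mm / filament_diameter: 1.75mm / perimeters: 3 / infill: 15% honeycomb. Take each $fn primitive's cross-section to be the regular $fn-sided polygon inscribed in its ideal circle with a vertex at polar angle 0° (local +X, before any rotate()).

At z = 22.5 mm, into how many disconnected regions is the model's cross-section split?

2

At z = 22.5 mm: the cube is absent (z outside [0, 16]); the r=8 cylinder at (12.5, -3.5) contributes a regular 8-gon of circumradius 8; the cube at (10, 9.5) is present — its section is the full 28×7 rectangle; Merging all regions: the 2 present regions are separate (no shared area or edge), so areas and boundary lengths simply add and each stays a separate island — 2 connected regions. The result has 2 disconnected regions.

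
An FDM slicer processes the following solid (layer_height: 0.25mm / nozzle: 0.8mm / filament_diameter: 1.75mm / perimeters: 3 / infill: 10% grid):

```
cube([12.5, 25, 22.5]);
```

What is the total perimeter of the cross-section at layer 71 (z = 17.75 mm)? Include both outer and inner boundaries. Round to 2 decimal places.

75.00 mm

At z = 17.75 mm: the 12.5×25 cube contributes its full rectangle (perimeter 75.00 mm). Overall, the cross-section is a single solid region. Total boundary length (outer) = 75.00 mm.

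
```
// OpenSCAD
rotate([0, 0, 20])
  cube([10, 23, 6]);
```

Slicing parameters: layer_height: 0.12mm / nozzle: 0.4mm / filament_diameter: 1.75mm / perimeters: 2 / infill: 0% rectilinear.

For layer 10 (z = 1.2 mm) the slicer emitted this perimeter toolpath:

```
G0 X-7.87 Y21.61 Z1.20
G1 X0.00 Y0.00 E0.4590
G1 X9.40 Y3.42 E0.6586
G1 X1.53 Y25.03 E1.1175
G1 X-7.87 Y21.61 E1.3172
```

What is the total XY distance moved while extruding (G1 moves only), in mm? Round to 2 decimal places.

Sum the Euclidean lengths of each G1 segment: total = 66.00 mm.

66.00 mm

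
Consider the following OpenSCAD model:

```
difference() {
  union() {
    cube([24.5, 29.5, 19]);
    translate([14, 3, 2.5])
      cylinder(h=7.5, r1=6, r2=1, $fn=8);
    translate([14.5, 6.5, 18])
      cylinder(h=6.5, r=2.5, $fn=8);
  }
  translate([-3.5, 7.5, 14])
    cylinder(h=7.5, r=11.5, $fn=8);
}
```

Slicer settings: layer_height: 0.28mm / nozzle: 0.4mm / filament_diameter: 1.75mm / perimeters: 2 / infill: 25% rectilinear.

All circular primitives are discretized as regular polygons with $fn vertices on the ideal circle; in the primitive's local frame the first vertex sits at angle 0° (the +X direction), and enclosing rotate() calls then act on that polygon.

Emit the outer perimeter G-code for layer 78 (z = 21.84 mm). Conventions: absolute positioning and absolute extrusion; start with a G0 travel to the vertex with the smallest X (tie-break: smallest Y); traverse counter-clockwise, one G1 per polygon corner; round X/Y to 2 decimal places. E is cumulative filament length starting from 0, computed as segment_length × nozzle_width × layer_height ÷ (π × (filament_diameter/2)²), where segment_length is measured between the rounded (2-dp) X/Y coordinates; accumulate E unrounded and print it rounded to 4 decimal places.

At z = 21.84 mm: the cube does not reach this height (z outside [0, 19]); the cone at (14, 3) is not intersected at this z (z outside [2.5, 10]); the r=2.5 cylinder at (14.5, 6.5) gives a regular 8-gon of circumradius 2.5 (constant along its height); Combining (union): only the r=2.5 cylinder at (14.5, 6.5) is present, so the union is just that shape — 1 connected region; the cylinder at (-3.5, 7.5) does not reach this height (z outside [14, 21.5]); After the difference (first − rest): none of the subtracted shapes is present at this height, so that combined region is unchanged — 1 connected region. The outline is a single polygon with 8 vertices. Extrusion per mm of travel: 0.4 × 0.28 / (π × 0.875²) = 0.046564. Accumulating E over each segment gives final E = 0.7132.

G0 X12.00 Y6.50 Z21.84
G1 X12.73 Y4.73 E0.0892
G1 X14.50 Y4.00 E0.1783
G1 X16.27 Y4.73 E0.2675
G1 X17.00 Y6.50 E0.3566
G1 X16.27 Y8.27 E0.4458
G1 X14.50 Y9.00 E0.5349
G1 X12.73 Y8.27 E0.6241
G1 X12.00 Y6.50 E0.7132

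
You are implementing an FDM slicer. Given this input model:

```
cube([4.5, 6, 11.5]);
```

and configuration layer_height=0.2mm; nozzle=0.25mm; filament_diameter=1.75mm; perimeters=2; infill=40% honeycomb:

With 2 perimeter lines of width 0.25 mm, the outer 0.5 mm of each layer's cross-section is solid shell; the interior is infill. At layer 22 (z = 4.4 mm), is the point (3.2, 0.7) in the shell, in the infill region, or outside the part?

infill

At z = 4.4 mm: the cube (footprint 4.5×6) is included at this height. Overall, the cross-section is a single solid region. The nearest boundary edge runs (0.00, 0.00)→(4.50, 0.00); distance from the point to it = 0.70 mm. The point is inside the cross-section and 0.70 mm from the nearest boundary — more than the 0.5 mm shell width (2 × 0.25), so it's in the infill interior.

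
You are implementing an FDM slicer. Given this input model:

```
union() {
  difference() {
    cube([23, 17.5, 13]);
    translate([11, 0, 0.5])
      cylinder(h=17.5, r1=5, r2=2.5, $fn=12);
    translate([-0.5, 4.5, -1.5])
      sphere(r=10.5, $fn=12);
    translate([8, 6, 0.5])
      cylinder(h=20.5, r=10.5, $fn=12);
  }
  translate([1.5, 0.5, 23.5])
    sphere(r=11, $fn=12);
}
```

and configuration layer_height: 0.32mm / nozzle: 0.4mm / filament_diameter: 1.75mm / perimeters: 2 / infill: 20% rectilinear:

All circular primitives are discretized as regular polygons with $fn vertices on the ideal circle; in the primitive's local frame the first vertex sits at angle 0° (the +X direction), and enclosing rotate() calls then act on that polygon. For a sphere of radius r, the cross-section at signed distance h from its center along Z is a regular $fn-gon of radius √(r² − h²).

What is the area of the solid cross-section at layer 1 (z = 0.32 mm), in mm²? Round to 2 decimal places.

285.86 mm²

At z = 0.32 mm: the cube is present — its section is the full 23×17.5 rectangle (area 402.50 mm²); the cone at (11, 0) is absent (z outside [0.5, 18]); the sphere at (-0.5, 4.5): section is a regular 12-gon, circumradius = √(r²−h²) = √(10.5²−1.82²) = 10.341 (area = (12/2)·10.341²·sin(360°/12) = 320.81 mm²); the cylinder at (8, 6) is not intersected at this z (z outside [0.5, 21]); Subtracting the remaining from the first: starting from the 23×17.5 cube (402.50 mm²), the r=10.5 sphere at (-0.5, 4.5) partially overlaps it — only the 116.64 mm² overlap (of its 320.81 mm²) is removed, clipping the outline — area = 285.86 mm²; the sphere at (1.5, 0.5) is absent (|z−center|=23.180 > r=11); Merging all regions: only that combined region is present, so the union is just that shape — area = 285.86 mm². Overall, the cross-section is a single solid region. Net area = 285.86 mm².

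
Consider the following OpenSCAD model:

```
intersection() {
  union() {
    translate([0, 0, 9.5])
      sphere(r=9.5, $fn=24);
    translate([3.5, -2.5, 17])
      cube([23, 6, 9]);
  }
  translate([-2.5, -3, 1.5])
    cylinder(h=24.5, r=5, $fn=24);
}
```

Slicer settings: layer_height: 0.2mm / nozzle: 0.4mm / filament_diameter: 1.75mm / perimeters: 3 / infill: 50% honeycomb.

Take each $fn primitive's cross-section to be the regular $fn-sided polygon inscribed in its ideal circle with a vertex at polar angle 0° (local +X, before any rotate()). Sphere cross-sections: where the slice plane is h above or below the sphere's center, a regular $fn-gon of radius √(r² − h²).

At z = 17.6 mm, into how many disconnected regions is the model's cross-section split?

1

At z = 17.6 mm: the sphere: section is a regular 24-gon, circumradius = √(r²−h²) = √(9.5²−8.1²) = 4.964; the cube at (3.5, -2.5) is present — its section is the full 23×6 rectangle; Merging all regions: the regions partially overlap (shared area 6.48 mm²), so overlapping operands fuse into one piece — 1 connected region; the r=5 cylinder at (-2.5, -3) contributes a regular 24-gon of circumradius 5; Taking the intersection: the r=5 cylinder at (-2.5, -3) partially overlaps the result so far; clipping to the common part keeps 39.42 mm² — 1 connected region. The result has 1 disconnected region.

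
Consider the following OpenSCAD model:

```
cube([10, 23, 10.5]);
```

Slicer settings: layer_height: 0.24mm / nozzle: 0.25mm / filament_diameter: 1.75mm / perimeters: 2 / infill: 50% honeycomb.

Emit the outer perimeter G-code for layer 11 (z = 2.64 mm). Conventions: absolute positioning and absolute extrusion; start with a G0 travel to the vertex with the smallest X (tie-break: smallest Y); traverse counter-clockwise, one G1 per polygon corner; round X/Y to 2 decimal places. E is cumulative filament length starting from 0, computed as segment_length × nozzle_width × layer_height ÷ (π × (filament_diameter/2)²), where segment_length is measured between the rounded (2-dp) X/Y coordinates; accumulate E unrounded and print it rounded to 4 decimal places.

At z = 2.64 mm: the 10×23 cube contributes its full rectangle. The outline is a single polygon with 4 vertices. Extrusion per mm of travel: 0.25 × 0.24 / (π × 0.875²) = 0.024945. Accumulating E over each segment gives final E = 1.6464.

G0 X0.00 Y0.00 Z2.64
G1 X10.00 Y0.00 E0.2495
G1 X10.00 Y23.00 E0.8232
G1 X0.00 Y23.00 E1.0726
G1 X0.00 Y0.00 E1.6464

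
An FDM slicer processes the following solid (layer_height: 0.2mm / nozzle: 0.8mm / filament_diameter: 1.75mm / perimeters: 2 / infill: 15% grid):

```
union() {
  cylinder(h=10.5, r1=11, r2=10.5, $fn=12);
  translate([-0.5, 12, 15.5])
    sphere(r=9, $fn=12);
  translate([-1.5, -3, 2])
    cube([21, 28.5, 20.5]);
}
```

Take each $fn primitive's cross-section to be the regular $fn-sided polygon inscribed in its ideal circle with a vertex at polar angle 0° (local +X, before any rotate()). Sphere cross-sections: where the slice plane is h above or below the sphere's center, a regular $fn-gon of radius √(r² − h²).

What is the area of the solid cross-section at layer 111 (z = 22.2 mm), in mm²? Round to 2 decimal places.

640.91 mm²

At z = 22.2 mm: the cone does not reach this height (z outside [0, 10.5]); the sphere at (-0.5, 12): section is a regular 12-gon, circumradius = √(r²−h²) = √(9²−6.7²) = 6.009 (area = (12/2)·6.009²·sin(360°/12) = 108.33 mm²); the cube at (-1.5, -3) (footprint 21×28.5) is included at this height (area 598.50 mm²); Merging all regions: the regions partially overlap — summed areas 706.83 mm² minus the doubly-counted overlap 65.92 mm² gives 640.91 mm² — area = 640.91 mm². Overall, the cross-section is a single solid region. Net area = 640.91 mm².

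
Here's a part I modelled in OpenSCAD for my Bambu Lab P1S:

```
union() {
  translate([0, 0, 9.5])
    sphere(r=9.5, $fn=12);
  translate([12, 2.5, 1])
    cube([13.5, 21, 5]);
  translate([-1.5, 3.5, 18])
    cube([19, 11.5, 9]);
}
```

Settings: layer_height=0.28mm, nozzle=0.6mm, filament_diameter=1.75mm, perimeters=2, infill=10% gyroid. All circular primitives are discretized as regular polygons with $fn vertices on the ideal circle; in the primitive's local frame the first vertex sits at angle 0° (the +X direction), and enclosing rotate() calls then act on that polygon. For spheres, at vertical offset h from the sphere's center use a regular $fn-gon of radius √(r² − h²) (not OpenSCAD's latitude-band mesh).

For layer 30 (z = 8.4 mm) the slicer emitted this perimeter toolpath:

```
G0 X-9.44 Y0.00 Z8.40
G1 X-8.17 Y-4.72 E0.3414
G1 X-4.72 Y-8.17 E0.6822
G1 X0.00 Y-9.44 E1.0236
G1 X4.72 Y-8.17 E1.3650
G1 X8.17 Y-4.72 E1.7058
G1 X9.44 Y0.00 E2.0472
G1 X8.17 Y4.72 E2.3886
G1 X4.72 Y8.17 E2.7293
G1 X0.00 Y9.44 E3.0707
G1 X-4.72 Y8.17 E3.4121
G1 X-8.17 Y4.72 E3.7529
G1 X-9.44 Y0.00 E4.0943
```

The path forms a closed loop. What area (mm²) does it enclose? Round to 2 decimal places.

267.17 mm²

Apply the shoelace formula to the sequence of (X, Y) vertices; enclosed area = 267.17 mm².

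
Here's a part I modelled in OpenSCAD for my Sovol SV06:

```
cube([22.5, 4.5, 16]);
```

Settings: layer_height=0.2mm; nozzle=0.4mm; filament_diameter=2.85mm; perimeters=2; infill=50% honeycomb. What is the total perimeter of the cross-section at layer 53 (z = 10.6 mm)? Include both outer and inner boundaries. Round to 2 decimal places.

At z = 10.6 mm: the cube (footprint 22.5×4.5) is included at this height (perimeter 54.00 mm). Overall, the cross-section is a single solid region. Total boundary length (outer) = 54.00 mm.

54.00 mm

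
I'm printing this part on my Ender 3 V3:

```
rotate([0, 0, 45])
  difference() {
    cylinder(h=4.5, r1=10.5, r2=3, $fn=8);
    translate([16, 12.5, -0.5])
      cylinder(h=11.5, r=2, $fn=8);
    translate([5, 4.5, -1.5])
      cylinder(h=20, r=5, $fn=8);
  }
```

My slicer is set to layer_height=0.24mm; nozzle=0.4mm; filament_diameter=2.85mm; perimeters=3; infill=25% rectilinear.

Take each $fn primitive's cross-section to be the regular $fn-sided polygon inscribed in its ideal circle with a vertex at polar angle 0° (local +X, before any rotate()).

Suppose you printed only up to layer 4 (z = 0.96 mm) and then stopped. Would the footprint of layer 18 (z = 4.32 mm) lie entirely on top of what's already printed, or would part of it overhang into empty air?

entirely on top

Compare the two slices. At z = 0.96: the cone: at t=0.213 of its height the radius interpolates to r₁+(r₂−r₁)t = 8.900, giving a regular 8-gon of that circumradius (area = (8/2)·8.900²·sin(360°/8) = 224.04 mm²); the cylinder at (16, 12.5): section is a regular 8-gon, circumradius r=2 (area = (8/2)·2.000²·sin(360°/8) = 11.31 mm²); the r=5 cylinder at (5, 4.5) contributes a regular 8-gon of circumradius 5 (area = (8/2)·5.000²·sin(360°/8) = 70.71 mm²); Taking the first minus the rest: starting from the cone (224.04 mm²), the r=2 cylinder at (16, 12.5) misses the remaining region (no effect); the r=5 cylinder at (5, 4.5) partially overlaps it — only the 46.76 mm² overlap (of its 70.71 mm²) is removed, clipping the outline — area = 177.28 mm²; (rotated 45° about Z; rotation is an isometry so areas/perimeters/island counts are preserved). At z = 4.32: the cone (r1=10.5→r2=3) has section circumradius 3.300 here — a regular 8-gon (area = (8/2)·3.300²·sin(360°/8) = 30.80 mm²); the r=2 cylinder at (16, 12.5) gives a regular 8-gon of circumradius 2 (constant along its height) (area = (8/2)·2.000²·sin(360°/8) = 11.31 mm²); the r=5 cylinder at (5, 4.5) contributes a regular 8-gon of circumradius 5 (area = (8/2)·5.000²·sin(360°/8) = 70.71 mm²); Taking the first minus the rest: starting from the cone (30.80 mm²), the r=2 cylinder at (16, 12.5) misses the remaining region (no effect); the r=5 cylinder at (5, 4.5) partially overlaps it — only the 3.00 mm² overlap (of its 70.71 mm²) is removed, clipping the outline — area = 27.80 mm²; (whole slice rotated 45° about Z — lengths, areas and connectivity unchanged). Checking containment: the cross-section at z = 4.32 is a subset of the cross-section at z = 0.96.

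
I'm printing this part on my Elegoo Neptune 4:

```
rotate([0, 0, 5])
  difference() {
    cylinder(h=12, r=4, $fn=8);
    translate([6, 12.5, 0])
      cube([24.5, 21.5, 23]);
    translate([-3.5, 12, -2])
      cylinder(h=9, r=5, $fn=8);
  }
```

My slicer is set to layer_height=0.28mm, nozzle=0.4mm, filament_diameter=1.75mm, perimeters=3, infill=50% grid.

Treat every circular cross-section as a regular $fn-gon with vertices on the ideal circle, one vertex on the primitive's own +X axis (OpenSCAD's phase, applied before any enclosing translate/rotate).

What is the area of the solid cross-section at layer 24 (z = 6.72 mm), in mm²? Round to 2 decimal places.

At z = 6.72 mm: the cylinder: section is a regular 8-gon, circumradius r=4 (area = (8/2)·4.000²·sin(360°/8) = 45.25 mm²); the cube at (6, 12.5) is present — its section is the full 24.5×21.5 rectangle (area 526.75 mm²); the r=5 cylinder at (-3.5, 12) contributes a regular 8-gon of circumradius 5 (area = (8/2)·5.000²·sin(360°/8) = 70.71 mm²); After the difference (first − rest): starting from the r=4 cylinder (45.25 mm²), the 24.5×21.5 cube at (6, 12.5) misses the remaining region (no effect); the r=5 cylinder at (-3.5, 12) misses the remaining region (no effect) — area = 45.25 mm²; (rotated 5° about Z; rotation is an isometry so areas/perimeters/island counts are preserved). Overall, the cross-section is a single solid region. Net area = 45.25 mm².

45.25 mm²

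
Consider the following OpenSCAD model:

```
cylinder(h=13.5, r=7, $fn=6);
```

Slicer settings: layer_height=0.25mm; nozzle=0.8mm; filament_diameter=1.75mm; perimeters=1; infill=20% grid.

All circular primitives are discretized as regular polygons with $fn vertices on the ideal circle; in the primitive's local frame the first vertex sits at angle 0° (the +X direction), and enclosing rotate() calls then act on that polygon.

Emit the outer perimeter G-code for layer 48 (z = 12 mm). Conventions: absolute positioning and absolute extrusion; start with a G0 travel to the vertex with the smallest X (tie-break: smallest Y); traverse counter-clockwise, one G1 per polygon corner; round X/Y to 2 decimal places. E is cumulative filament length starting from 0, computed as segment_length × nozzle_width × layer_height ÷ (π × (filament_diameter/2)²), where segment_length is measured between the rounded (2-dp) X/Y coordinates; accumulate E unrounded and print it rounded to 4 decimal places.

At z = 12 mm: the r=7 cylinder contributes a regular 6-gon of circumradius 7. The outline is a single polygon with 6 vertices. Extrusion per mm of travel: 0.8 × 0.25 / (π × 0.875²) = 0.083150. Accumulating E over each segment gives final E = 3.4917.

G0 X-7.00 Y0.00 Z12.00
G1 X-3.50 Y-6.06 E0.5819
G1 X3.50 Y-6.06 E1.1639
G1 X7.00 Y0.00 E1.7458
G1 X3.50 Y6.06 E2.3277
G1 X-3.50 Y6.06 E2.9098
G1 X-7.00 Y0.00 E3.4917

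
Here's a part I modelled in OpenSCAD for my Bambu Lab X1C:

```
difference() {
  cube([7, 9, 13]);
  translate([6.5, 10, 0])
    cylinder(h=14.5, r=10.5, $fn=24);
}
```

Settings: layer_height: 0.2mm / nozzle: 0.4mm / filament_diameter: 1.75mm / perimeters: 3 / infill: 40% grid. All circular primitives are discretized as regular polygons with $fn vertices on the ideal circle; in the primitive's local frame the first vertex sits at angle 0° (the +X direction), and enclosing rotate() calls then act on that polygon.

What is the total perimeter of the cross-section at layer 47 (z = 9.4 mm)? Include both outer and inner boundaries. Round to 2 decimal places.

At z = 9.4 mm: the cube (footprint 7×9) is included at this height (perimeter 32.00 mm); the r=10.5 cylinder at (6.5, 10) contributes a regular 24-gon of circumradius 10.5 (perimeter = 2·24·10.500·sin(180°/24) = 65.79 mm); After the difference (first − rest): starting from the 7×9 cube, the r=10.5 cylinder at (6.5, 10) partially overlaps it — only the 60.27 mm² overlap (of its 342.42 mm²) is removed, clipping the outline — boundary = 9.25 mm. Overall, the cross-section is a single solid region. Total boundary length (outer) = 9.25 mm.

9.25 mm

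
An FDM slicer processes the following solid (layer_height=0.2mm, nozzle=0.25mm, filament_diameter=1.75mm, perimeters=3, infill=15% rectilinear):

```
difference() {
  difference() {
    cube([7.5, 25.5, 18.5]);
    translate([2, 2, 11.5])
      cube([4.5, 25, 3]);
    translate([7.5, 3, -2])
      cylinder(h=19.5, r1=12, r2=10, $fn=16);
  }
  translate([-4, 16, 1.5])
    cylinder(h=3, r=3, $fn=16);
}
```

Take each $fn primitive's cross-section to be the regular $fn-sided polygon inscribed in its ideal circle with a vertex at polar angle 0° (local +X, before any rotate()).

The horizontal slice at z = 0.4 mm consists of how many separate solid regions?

At z = 0.4 mm: the cube is present — its section is the full 7.5×25.5 rectangle; the cube at (2, 2) is not intersected at this z (z outside [11.5, 14.5]); the cone at (7.5, 3) contributes a regular 16-gon of circumradius 11.754 (interpolated between r1=12 and r2=10 at t=0.123); After the difference (first − rest): starting from the 7.5×25.5 cube, the cone at (7.5, 3) partially overlaps it — only the 102.94 mm² overlap (of its 422.95 mm²) is removed, clipping the outline — 1 connected region; the cylinder at (-4, 16) does not reach this height (z outside [1.5, 4.5]); Taking the first minus the rest: none of the subtracted shapes is present at this height, so that combined region is unchanged — 1 connected region. The result has 1 disconnected region.

1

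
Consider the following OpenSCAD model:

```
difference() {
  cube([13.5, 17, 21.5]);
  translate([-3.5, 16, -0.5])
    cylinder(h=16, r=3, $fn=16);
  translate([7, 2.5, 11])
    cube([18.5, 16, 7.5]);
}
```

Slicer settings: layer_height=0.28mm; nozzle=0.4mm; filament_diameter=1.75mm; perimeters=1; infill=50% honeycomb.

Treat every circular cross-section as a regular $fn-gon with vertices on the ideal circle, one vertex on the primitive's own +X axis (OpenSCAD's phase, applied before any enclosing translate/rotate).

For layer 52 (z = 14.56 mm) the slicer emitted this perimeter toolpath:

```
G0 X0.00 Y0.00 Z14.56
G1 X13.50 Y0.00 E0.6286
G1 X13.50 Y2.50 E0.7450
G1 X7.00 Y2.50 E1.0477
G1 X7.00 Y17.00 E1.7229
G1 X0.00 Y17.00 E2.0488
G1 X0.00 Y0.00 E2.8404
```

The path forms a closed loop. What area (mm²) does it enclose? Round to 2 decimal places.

Apply the shoelace formula to the sequence of (X, Y) vertices; enclosed area = 135.25 mm².

135.25 mm²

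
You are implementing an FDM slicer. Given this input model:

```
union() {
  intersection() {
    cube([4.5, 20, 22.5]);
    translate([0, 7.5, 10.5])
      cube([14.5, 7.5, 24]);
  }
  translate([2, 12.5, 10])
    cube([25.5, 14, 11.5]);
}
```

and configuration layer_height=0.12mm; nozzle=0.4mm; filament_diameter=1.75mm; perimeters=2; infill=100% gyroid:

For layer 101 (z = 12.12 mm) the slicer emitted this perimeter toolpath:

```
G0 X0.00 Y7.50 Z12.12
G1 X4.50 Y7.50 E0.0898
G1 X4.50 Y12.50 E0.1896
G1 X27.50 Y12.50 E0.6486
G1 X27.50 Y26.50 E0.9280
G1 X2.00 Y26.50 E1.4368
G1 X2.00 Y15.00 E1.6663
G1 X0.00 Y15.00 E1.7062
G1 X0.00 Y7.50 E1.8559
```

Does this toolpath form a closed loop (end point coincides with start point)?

Start point (G0): (0.00, 7.50). End point (last G1): the path returns to the start — closed.

yes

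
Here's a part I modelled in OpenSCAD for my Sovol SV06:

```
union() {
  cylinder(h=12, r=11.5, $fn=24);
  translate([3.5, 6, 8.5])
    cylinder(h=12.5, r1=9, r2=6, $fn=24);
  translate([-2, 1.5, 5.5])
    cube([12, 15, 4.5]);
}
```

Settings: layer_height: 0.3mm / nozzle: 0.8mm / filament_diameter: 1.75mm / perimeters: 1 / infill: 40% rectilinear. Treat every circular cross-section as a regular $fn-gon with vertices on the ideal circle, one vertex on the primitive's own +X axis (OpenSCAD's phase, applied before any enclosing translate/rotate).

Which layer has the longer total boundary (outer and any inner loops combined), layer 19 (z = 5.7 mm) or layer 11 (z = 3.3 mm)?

Layer 19 (z = 5.7): the r=11.5 cylinder contributes a regular 24-gon of circumradius 11.5 (perimeter = 2·24·11.500·sin(180°/24) = 72.05 mm); the cone at (3.5, 6) is absent (z outside [8.5, 21]); the cube at (-2, 1.5) is present — its section is the full 12×15 rectangle (perimeter 54.00 mm); Combining (union): the regions partially overlap (shared area 102.06 mm²), so the edge portions inside another operand are dropped and the merged outline is re-measured after clipping — boundary = 86.03 mm. So its perimeter = 86.03 mm. Layer 11 (z = 3.3): the r=11.5 cylinder contributes a regular 24-gon of circumradius 11.5 (perimeter = 2·24·11.500·sin(180°/24) = 72.05 mm); the cone at (3.5, 6) is absent (z outside [8.5, 21]); the cube at (-2, 1.5) is absent (z outside [5.5, 10]); Taking the union: only the r=11.5 cylinder is present, so the union is just that shape — boundary = 72.05 mm. So its perimeter = 72.05 mm. Layer 19 is larger (86.03 vs 72.05 mm).

layer 19 (z = 5.7 mm)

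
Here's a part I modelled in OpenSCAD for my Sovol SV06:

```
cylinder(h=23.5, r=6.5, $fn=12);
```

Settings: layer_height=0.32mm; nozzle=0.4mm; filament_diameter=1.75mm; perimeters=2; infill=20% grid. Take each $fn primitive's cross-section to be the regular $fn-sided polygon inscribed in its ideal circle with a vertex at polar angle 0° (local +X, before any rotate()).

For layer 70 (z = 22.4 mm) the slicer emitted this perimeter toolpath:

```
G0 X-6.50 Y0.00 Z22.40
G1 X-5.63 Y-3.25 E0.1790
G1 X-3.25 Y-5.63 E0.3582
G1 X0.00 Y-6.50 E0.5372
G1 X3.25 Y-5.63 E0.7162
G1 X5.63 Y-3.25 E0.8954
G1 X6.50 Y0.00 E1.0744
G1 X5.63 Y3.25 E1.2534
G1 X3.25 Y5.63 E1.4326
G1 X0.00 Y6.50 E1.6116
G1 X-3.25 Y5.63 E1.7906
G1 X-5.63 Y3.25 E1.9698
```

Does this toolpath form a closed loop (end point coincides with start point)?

Start point (G0): (-6.50, 0.00). End point (last G1): the path does not return to the start — open.

no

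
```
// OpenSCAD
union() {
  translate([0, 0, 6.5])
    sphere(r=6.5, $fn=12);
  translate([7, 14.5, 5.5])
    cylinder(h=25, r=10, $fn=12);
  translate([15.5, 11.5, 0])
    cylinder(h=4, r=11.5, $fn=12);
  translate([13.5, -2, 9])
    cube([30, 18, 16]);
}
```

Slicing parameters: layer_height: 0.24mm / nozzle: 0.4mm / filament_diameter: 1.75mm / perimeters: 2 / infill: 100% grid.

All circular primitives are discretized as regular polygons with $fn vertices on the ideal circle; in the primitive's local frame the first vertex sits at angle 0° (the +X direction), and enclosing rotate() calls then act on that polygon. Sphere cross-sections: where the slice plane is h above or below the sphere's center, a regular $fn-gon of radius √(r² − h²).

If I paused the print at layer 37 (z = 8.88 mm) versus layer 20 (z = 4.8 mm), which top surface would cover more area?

Layer 37 (z = 8.88): the sphere: section is a regular 12-gon, circumradius = √(r²−h²) = √(6.5²−2.38²) = 6.049 (area = (12/2)·6.049²·sin(360°/12) = 109.76 mm²); the cylinder at (7, 14.5): section is a regular 12-gon, circumradius r=10 (area = (12/2)·10.000²·sin(360°/12) = 300.00 mm²); the cylinder at (15.5, 11.5) is not intersected at this z (z outside [0, 4]); the cube at (13.5, -2) is not intersected at this z (z outside [9, 25]); Merging all regions: the 2 present regions are separate (no shared area or edge), so areas and boundary lengths simply add and each stays a separate island — area = 409.76 mm². So its area = 409.76 mm². Layer 20 (z = 4.8): the r=6.5 sphere contributes a regular 12-gon of circumradius √(6.5²−1.7²) = 6.274 (area = (12/2)·6.274²·sin(360°/12) = 118.08 mm²); the cylinder at (7, 14.5) is absent (z outside [5.5, 30.5]); the cylinder at (15.5, 11.5) is not intersected at this z (z outside [0, 4]); the cube at (13.5, -2) is not intersected at this z (z outside [9, 25]); Taking the union: only the r=6.5 sphere is present, so the union is just that shape — area = 118.08 mm². So its area = 118.08 mm². Layer 37 is larger (409.76 vs 118.08 mm²).

layer 37 (z = 8.88 mm)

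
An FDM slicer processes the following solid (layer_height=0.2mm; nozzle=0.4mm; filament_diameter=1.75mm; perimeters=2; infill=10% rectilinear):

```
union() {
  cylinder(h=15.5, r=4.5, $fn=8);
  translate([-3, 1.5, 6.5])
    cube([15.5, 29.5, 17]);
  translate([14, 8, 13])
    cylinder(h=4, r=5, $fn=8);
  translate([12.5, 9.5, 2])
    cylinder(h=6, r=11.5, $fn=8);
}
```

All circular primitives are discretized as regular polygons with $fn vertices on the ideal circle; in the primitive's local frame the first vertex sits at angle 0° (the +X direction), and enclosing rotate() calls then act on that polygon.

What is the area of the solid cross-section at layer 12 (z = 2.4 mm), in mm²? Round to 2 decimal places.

At z = 2.4 mm: the r=4.5 cylinder contributes a regular 8-gon of circumradius 4.5 (area = (8/2)·4.500²·sin(360°/8) = 57.28 mm²); the cube at (-3, 1.5) is not intersected at this z (z outside [6.5, 23.5]); the cylinder at (14, 8) does not reach this height (z outside [13, 17]); the r=11.5 cylinder at (12.5, 9.5) contributes a regular 8-gon of circumradius 11.5 (area = (8/2)·11.500²·sin(360°/8) = 374.06 mm²); Merging all regions: the 2 present regions are separate (no shared area or edge), so areas and boundary lengths simply add and each stays a separate island — area = 431.34 mm². Overall, the cross-section has 2 separate islands. Net area = 431.34 mm².

431.34 mm²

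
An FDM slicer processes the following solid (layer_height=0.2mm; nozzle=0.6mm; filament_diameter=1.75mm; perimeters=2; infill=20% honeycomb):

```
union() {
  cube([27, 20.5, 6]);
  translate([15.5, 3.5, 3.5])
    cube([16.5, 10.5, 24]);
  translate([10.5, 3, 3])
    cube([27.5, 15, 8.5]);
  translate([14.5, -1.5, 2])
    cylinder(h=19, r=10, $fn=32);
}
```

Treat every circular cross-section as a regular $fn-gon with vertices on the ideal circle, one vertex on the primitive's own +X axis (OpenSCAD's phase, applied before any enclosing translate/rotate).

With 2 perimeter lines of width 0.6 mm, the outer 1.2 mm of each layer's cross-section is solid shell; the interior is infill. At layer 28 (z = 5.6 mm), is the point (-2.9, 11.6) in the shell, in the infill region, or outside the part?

At z = 5.6 mm: the cube is present — its section is the full 27×20.5 rectangle; the 16.5×10.5 cube at (15.5, 3.5) contributes its full rectangle; the 27.5×15 cube at (10.5, 3) contributes its full rectangle; the r=10 cylinder at (14.5, -1.5) gives a regular 32-gon of circumradius 10 (constant along its height); Taking the union: the regions partially overlap (shared area 547.04 mm²), so overlapping operands fuse into one piece — 1 connected region. Overall, the cross-section is a single solid region. The nearest boundary edge runs (0.00, 0.00)→(0.00, 20.50); distance from the point to it = 2.90 mm. The point is not inside any of the regions above, so it lies outside the cross-section (2.90 mm from the nearest boundary).

outside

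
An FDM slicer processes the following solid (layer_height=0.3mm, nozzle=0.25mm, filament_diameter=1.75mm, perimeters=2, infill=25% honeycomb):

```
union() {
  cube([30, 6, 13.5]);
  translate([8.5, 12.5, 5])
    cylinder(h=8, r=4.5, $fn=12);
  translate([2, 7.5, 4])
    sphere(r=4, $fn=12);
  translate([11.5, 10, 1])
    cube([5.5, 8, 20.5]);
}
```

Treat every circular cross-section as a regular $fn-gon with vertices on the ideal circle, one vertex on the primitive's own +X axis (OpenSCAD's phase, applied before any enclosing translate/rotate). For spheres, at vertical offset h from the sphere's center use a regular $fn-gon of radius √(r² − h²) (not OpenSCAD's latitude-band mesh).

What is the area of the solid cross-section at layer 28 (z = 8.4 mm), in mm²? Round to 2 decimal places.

At z = 8.4 mm: the 30×6 cube contributes its full rectangle (area 180.00 mm²); the r=4.5 cylinder at (8.5, 12.5) contributes a regular 12-gon of circumradius 4.5 (area = (12/2)·4.500²·sin(360°/12) = 60.75 mm²); the sphere at (2, 7.5) is absent (|z−center|=4.400 > r=4); the cube at (11.5, 10) is present — its section is the full 5.5×8 rectangle (area 44.00 mm²); Merging all regions: the regions partially overlap — summed areas 284.75 mm² minus the doubly-counted overlap 5.99 mm² gives 278.76 mm² — area = 278.76 mm². Overall, the cross-section has 2 separate islands. Net area = 278.76 mm².

278.76 mm²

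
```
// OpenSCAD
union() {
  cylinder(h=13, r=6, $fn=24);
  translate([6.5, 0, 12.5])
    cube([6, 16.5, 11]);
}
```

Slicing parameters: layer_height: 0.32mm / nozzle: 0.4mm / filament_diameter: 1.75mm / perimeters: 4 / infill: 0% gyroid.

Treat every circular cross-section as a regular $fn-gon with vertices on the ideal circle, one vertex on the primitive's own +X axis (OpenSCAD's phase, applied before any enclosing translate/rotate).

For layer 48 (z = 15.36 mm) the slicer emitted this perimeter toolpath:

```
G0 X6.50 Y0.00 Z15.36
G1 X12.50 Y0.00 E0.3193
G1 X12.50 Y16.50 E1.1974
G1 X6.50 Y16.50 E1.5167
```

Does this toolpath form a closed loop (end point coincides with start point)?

no

Start point (G0): (6.50, 0.00). End point (last G1): the path does not return to the start — open.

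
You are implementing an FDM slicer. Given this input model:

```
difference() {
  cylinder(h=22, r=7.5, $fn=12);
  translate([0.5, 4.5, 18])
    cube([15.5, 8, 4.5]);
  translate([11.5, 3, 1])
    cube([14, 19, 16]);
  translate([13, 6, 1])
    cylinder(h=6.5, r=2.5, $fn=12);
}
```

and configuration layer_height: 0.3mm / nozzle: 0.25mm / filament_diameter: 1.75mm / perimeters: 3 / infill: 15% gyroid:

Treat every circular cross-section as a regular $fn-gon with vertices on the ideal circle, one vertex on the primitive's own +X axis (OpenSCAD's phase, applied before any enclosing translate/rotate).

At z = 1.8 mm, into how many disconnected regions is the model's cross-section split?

1

At z = 1.8 mm: the cylinder: section is a regular 12-gon, circumradius r=7.5; the cube at (0.5, 4.5) is not intersected at this z (z outside [18, 22.5]); the cube at (11.5, 3) (footprint 14×19) is included at this height; the r=2.5 cylinder at (13, 6) contributes a regular 12-gon of circumradius 2.5; Taking the first minus the rest: starting from the r=7.5 cylinder, the 14×19 cube at (11.5, 3) misses the remaining region (no effect); the r=2.5 cylinder at (13, 6) misses the remaining region (no effect) — 1 connected region. The result has 1 disconnected region.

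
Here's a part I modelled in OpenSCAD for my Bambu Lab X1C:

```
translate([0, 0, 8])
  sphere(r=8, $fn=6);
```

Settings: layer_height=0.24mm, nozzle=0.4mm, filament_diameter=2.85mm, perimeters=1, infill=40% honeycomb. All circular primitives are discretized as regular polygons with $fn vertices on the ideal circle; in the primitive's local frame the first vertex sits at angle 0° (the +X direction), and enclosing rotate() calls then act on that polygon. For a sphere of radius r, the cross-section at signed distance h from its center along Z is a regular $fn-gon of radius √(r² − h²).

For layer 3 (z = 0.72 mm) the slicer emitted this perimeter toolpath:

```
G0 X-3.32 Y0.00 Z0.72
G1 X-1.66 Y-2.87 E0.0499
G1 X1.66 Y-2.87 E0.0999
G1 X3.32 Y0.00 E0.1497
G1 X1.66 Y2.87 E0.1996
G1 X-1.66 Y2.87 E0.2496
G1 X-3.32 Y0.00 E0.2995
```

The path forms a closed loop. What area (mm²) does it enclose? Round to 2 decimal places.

28.59 mm²

Apply the shoelace formula to the sequence of (X, Y) vertices; enclosed area = 28.59 mm².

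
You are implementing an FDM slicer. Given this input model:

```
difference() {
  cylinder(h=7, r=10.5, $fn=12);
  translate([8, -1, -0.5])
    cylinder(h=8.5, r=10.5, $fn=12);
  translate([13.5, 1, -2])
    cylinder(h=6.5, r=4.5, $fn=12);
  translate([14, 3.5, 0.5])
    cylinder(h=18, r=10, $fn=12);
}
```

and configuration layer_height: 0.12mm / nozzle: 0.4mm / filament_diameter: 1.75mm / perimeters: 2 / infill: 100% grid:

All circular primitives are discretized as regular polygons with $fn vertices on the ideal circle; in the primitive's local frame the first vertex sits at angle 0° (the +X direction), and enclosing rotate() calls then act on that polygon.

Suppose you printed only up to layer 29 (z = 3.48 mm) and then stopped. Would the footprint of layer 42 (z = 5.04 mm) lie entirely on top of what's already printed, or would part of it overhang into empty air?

Compare the two slices. At z = 3.48: the cylinder: section is a regular 12-gon, circumradius r=10.5 (area = (12/2)·10.500²·sin(360°/12) = 330.75 mm²); the r=10.5 cylinder at (8, -1) contributes a regular 12-gon of circumradius 10.5 (area = (12/2)·10.500²·sin(360°/12) = 330.75 mm²); the r=4.5 cylinder at (13.5, 1) gives a regular 12-gon of circumradius 4.5 (constant along its height) (area = (12/2)·4.500²·sin(360°/12) = 60.75 mm²); the r=10 cylinder at (14, 3.5) contributes a regular 12-gon of circumradius 10 (area = (12/2)·10.000²·sin(360°/12) = 300.00 mm²); Subtracting the remaining from the first: starting from the r=10.5 cylinder (330.75 mm²), the r=10.5 cylinder at (8, -1) partially overlaps it — only the 169.58 mm² overlap (of its 330.75 mm²) is removed, clipping the outline; the r=4.5 cylinder at (13.5, 1) misses the remaining region (no effect); the r=10 cylinder at (14, 3.5) misses the remaining region (no effect) — area = 161.17 mm². At z = 5.04: the cylinder: section is a regular 12-gon, circumradius r=10.5 (area = (12/2)·10.500²·sin(360°/12) = 330.75 mm²); the r=10.5 cylinder at (8, -1) gives a regular 12-gon of circumradius 10.5 (constant along its height) (area = (12/2)·10.500²·sin(360°/12) = 330.75 mm²); the cylinder at (13.5, 1) is not intersected at this z (z outside [-2, 4.5]); the r=10 cylinder at (14, 3.5) gives a regular 12-gon of circumradius 10 (constant along its height) (area = (12/2)·10.000²·sin(360°/12) = 300.00 mm²); Subtracting the remaining from the first: starting from the r=10.5 cylinder (330.75 mm²), the r=10.5 cylinder at (8, -1) partially overlaps it — only the 169.58 mm² overlap (of its 330.75 mm²) is removed, clipping the outline; the r=10 cylinder at (14, 3.5) misses the remaining region (no effect) — area = 161.17 mm². Checking containment: the cross-section at z = 5.04 is a subset of the cross-section at z = 3.48.

entirely on top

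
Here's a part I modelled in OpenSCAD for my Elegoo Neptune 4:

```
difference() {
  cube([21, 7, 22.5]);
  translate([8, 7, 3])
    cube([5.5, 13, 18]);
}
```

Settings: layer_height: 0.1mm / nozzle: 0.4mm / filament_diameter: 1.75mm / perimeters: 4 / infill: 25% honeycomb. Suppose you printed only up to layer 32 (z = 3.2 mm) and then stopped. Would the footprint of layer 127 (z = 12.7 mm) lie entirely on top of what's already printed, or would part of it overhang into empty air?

entirely on top

Compare the two slices. At z = 3.2: the 21×7 cube contributes its full rectangle (area 147.00 mm²); the 5.5×13 cube at (8, 7) contributes its full rectangle (area 71.50 mm²); Taking the first minus the rest: starting from the 21×7 cube (147.00 mm²), the 5.5×13 cube at (8, 7) misses the remaining region (no effect) — area = 147.00 mm². At z = 12.7: the 21×7 cube contributes its full rectangle (area 147.00 mm²); the cube at (8, 7) (footprint 5.5×13) is included at this height (area 71.50 mm²); After the difference (first − rest): starting from the 21×7 cube (147.00 mm²), the 5.5×13 cube at (8, 7) misses the remaining region (no effect) — area = 147.00 mm². Checking containment: the cross-section at z = 12.7 is a subset of the cross-section at z = 3.2.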